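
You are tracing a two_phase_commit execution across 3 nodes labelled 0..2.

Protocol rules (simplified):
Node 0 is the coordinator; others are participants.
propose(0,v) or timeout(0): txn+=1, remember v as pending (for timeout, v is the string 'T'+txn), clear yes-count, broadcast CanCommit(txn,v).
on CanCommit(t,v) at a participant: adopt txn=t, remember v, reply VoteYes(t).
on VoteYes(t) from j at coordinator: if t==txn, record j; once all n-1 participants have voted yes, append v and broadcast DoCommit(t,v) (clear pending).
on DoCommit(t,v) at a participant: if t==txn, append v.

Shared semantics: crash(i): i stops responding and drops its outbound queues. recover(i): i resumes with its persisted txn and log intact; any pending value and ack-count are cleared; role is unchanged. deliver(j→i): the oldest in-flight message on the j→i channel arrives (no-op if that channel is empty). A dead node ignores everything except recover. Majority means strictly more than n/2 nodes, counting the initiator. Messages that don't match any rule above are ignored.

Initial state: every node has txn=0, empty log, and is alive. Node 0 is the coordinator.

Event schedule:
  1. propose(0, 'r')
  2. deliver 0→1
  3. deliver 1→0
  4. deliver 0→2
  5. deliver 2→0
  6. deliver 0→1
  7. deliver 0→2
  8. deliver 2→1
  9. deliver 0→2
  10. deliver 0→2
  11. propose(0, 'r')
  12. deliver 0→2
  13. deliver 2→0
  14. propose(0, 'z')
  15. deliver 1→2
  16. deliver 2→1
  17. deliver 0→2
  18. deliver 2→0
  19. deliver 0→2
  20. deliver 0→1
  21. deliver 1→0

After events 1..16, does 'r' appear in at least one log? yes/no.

yes

e1 propose(0,'r'): 0[coor,t=1,-]
e2 deliver 0→1: 1[part,t=1,-]
e3 deliver 1→0: ·
e4 deliver 0→2: 2[part,t=1,-]
e5 deliver 2→0: 0[coor,t=1,r]
e6 deliver 0→1: 1[part,t=1,r]
e7 deliver 0→2: 2[part,t=1,r]
e8 deliver 2→1: ·
e9 deliver 0→2: ·
e10 deliver 0→2: ·
e11 propose(0,'r'): 0[coor,t=2,r]
e12 deliver 0→2: 2[part,t=2,r]
e13 deliver 2→0: ·
e14 propose(0,'z'): 0[coor,t=3,r]
e15 deliver 1→2: ·
e16 deliver 2→1: ·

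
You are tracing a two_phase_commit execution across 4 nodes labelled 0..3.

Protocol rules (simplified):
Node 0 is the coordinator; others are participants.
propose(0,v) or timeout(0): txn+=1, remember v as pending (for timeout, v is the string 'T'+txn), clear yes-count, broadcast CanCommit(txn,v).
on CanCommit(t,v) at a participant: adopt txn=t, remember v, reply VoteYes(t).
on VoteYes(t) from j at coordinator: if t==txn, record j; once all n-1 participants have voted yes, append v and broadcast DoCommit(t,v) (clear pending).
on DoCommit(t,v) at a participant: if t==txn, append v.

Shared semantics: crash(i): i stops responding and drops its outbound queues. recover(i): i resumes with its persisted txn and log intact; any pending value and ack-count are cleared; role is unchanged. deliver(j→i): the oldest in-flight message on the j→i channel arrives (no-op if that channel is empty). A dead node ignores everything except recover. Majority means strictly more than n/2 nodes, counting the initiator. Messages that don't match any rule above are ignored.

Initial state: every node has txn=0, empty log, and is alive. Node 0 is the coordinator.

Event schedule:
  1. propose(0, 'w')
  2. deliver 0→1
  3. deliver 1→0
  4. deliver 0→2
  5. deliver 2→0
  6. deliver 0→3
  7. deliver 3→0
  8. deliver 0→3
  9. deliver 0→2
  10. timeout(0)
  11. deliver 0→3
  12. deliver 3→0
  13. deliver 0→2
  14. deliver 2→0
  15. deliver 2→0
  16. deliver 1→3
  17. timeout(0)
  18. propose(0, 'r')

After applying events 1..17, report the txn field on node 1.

1

e1 propose(0,'w'): 0[coor,t=1,-]
e2 deliver 0→1: 1[part,t=1,-]
e3 deliver 1→0: ·
e4 deliver 0→2: 2[part,t=1,-]
e5 deliver 2→0: ·
e6 deliver 0→3: 3[part,t=1,-]
e7 deliver 3→0: 0[coor,t=1,w]
e8 deliver 0→3: 3[part,t=1,w]
e9 deliver 0→2: 2[part,t=1,w]
e10 timeout(0): 0[coor,t=2,w]
e11 deliver 0→3: 3[part,t=2,w]
e12 deliver 3→0: ·
e13 deliver 0→2: 2[part,t=2,w]
e14 deliver 2→0: ·
e15 deliver 2→0: ·
e16 deliver 1→3: ·
e17 timeout(0): 0[coor,t=3,w]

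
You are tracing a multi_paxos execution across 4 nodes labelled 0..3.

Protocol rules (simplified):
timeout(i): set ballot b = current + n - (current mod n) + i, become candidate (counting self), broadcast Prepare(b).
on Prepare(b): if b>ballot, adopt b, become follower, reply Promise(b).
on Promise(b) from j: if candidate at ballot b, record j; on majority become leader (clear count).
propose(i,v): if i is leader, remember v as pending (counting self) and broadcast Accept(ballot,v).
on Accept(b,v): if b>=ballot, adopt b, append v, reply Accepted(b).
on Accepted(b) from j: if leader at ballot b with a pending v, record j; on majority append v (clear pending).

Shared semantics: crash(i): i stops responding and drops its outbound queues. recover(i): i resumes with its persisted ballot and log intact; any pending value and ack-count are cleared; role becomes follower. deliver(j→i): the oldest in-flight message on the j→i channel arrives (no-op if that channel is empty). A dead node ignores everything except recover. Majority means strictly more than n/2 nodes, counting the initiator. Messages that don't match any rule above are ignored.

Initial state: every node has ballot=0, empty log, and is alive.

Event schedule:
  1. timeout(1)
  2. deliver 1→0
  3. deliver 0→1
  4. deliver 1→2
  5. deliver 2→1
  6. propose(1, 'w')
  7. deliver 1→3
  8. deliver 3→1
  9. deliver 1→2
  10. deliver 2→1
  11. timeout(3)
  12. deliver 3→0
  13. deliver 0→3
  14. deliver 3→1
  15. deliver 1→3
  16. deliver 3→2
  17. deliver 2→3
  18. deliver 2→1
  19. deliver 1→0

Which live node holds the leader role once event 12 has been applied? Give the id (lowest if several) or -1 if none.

1. timeout(1):  <1:cand b5 ->
2. deliver 1→0:  <0:foll b5 ->
3. deliver 0→1:  nop
4. deliver 1→2:  <2:foll b5 ->
5. deliver 2→1:  <1:lead b5 ->
6. propose(1,'w'):  nop
7. deliver 1→3:  <3:foll b5 ->
8. deliver 3→1:  nop
9. deliver 1→2:  <2:foll b5 w>
10. deliver 2→1:  nop
11. timeout(3):  <3:cand b11 ->
12. deliver 3→0:  <0:foll b11 ->

1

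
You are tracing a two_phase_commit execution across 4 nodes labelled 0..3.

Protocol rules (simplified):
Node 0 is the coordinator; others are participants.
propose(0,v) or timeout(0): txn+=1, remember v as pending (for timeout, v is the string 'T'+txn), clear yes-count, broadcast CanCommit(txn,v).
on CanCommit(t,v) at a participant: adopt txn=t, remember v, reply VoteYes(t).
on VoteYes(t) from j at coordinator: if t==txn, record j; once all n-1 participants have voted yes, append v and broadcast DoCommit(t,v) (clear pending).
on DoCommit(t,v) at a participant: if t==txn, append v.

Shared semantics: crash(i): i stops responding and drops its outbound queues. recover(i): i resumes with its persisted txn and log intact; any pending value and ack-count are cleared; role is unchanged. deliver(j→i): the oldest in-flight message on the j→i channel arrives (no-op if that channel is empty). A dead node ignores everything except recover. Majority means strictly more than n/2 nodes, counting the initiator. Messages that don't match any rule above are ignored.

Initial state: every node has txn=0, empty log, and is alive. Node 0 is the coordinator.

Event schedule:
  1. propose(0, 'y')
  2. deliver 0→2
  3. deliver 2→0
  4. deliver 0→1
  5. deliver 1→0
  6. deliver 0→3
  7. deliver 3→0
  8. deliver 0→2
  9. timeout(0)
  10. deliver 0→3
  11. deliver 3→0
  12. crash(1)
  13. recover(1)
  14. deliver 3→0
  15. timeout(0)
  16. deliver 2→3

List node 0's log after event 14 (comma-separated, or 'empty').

step 1 propose(0,'y'): 0={coor,t=1,log=-}
step 2 deliver 0→2: 2={part,t=1,log=-}
step 3 deliver 2→0: —
step 4 deliver 0→1: 1={part,t=1,log=-}
step 5 deliver 1→0: —
step 6 deliver 0→3: 3={part,t=1,log=-}
step 7 deliver 3→0: 0={coor,t=1,log=y}
step 8 deliver 0→2: 2={part,t=1,log=y}
step 9 timeout(0): 0={coor,t=2,log=y}
step 10 deliver 0→3: 3={part,t=1,log=y}
step 11 deliver 3→0: —
step 12 crash(1): 1={✗part,t=1,log=-}
step 13 recover(1): 1={part,t=1,log=-}
step 14 deliver 3→0: —

y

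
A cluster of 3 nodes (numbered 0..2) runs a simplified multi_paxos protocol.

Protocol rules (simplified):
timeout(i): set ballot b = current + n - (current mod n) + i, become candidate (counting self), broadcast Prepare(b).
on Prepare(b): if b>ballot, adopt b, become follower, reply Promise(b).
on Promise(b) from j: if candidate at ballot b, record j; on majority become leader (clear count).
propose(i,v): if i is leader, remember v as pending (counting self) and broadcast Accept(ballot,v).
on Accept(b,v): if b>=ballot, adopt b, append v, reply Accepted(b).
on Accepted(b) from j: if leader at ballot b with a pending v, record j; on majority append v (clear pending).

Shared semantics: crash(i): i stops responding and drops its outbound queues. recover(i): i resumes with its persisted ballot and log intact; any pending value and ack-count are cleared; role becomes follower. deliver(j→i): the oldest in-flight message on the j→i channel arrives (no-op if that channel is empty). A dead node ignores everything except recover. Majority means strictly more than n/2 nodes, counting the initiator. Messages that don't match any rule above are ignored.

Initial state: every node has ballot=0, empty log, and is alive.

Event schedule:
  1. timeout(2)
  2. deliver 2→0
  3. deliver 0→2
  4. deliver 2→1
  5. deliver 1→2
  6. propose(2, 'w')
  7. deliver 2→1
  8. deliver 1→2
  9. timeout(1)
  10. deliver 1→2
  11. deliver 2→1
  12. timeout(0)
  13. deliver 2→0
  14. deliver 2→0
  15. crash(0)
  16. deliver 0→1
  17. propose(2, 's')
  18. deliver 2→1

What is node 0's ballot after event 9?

5

step 1 timeout(2): 2={cand,b=5,log=-}
step 2 deliver 2→0: 0={foll,b=5,log=-}
step 3 deliver 0→2: 2={lead,b=5,log=-}
step 4 deliver 2→1: 1={foll,b=5,log=-}
step 5 deliver 1→2: —
step 6 propose(2,'w'): —
step 7 deliver 2→1: 1={foll,b=5,log=w}
step 8 deliver 1→2: 2={lead,b=5,log=w}
step 9 timeout(1): 1={cand,b=7,log=w}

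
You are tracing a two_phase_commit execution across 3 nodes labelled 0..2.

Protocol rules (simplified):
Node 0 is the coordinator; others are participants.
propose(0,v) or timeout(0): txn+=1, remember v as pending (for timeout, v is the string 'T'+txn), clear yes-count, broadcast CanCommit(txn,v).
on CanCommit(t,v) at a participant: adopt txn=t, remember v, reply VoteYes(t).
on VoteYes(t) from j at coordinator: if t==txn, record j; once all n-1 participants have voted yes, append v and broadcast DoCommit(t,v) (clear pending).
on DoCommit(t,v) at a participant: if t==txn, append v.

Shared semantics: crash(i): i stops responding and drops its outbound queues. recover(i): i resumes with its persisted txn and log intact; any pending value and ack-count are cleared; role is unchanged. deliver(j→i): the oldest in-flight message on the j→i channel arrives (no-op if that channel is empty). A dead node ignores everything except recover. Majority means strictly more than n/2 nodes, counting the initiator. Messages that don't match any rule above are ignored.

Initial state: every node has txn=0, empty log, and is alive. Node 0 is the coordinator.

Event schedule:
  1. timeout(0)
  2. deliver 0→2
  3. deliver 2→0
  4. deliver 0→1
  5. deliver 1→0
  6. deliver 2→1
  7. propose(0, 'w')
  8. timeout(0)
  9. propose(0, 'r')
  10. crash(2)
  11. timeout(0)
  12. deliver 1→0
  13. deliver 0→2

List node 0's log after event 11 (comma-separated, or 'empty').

T1

[1] timeout(0) → N0(coor t1 [-])
[2] deliver 0→2 → N2(part t1 [-])
[3] deliver 2→0 → ∅
[4] deliver 0→1 → N1(part t1 [-])
[5] deliver 1→0 → N0(coor t1 [T1])
[6] deliver 2→1 → ∅
[7] propose(0,'w') → N0(coor t2 [T1])
[8] timeout(0) → N0(coor t3 [T1])
[9] propose(0,'r') → N0(coor t4 [T1])
[10] crash(2) → N2(✗part t1 [-])
[11] timeout(0) → N0(coor t5 [T1])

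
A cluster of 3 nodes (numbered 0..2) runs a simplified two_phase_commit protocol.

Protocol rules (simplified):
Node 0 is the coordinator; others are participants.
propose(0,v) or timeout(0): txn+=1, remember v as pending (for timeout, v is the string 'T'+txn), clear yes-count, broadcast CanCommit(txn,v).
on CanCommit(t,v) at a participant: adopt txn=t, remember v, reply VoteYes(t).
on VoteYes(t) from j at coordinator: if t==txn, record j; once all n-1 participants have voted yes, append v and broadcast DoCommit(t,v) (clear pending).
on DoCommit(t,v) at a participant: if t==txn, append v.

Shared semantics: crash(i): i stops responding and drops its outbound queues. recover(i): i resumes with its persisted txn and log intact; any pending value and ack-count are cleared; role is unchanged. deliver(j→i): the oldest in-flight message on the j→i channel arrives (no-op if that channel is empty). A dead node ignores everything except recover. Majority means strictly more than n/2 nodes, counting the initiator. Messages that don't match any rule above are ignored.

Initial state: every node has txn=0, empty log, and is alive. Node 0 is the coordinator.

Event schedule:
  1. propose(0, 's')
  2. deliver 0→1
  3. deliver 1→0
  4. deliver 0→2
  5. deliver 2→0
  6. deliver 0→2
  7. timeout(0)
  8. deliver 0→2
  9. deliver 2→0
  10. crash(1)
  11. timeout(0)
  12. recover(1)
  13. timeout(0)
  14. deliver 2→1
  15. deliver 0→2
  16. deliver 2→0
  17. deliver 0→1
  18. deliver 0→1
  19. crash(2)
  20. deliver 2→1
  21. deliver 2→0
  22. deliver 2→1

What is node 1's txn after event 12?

[1] propose(0,'s') → N0(coor t1 [-])
[2] deliver 0→1 → N1(part t1 [-])
[3] deliver 1→0 → ∅
[4] deliver 0→2 → N2(part t1 [-])
[5] deliver 2→0 → N0(coor t1 [s])
[6] deliver 0→2 → N2(part t1 [s])
[7] timeout(0) → N0(coor t2 [s])
[8] deliver 0→2 → N2(part t2 [s])
[9] deliver 2→0 → ∅
[10] crash(1) → N1(✗part t1 [-])
[11] timeout(0) → N0(coor t3 [s])
[12] recover(1) → N1(part t1 [-])

1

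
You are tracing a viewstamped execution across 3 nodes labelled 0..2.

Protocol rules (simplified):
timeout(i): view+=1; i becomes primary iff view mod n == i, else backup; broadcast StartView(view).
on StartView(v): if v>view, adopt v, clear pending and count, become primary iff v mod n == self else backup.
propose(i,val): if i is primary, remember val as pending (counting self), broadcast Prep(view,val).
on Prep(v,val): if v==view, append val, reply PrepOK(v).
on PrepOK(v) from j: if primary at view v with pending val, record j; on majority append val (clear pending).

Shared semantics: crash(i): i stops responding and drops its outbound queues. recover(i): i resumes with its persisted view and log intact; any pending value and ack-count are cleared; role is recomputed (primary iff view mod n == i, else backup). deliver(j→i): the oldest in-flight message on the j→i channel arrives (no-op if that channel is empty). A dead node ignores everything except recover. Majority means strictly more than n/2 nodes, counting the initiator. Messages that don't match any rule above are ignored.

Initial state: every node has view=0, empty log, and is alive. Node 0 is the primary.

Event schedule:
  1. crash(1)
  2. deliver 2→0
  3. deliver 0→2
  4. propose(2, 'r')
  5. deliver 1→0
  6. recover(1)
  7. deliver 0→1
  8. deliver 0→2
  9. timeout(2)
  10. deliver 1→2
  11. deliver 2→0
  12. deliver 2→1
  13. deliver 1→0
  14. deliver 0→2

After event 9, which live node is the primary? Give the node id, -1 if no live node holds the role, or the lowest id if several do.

step 1 crash(1): 1={✗back,v=0,log=-}
step 2 deliver 2→0: —
step 3 deliver 0→2: —
step 4 propose(2,'r'): —
step 5 deliver 1→0: —
step 6 recover(1): 1={back,v=0,log=-}
step 7 deliver 0→1: —
step 8 deliver 0→2: —
step 9 timeout(2): 2={back,v=1,log=-}

0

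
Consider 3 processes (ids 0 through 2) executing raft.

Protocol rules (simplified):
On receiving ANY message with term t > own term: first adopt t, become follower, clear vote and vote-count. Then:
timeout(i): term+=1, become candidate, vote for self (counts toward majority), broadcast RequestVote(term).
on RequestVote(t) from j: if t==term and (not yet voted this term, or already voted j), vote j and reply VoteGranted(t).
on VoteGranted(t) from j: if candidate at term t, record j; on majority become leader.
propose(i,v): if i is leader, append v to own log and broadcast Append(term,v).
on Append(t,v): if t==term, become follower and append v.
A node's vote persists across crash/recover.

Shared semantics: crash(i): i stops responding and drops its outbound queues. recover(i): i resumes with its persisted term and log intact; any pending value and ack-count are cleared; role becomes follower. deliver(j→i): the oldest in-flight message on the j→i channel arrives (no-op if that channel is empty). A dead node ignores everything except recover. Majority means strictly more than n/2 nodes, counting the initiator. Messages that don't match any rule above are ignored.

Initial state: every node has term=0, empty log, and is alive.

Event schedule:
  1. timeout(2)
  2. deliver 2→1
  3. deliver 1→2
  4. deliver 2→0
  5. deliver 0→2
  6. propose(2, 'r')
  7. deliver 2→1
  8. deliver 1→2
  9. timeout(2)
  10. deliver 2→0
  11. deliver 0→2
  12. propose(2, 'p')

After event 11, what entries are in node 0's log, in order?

step 1 timeout(2): 2={cand,t=1,log=-}
step 2 deliver 2→1: 1={foll,t=1,log=-}
step 3 deliver 1→2: 2={lead,t=1,log=-}
step 4 deliver 2→0: 0={foll,t=1,log=-}
step 5 deliver 0→2: —
step 6 propose(2,'r'): 2={lead,t=1,log=r}
step 7 deliver 2→1: 1={foll,t=1,log=r}
step 8 deliver 1→2: —
step 9 timeout(2): 2={cand,t=2,log=r}
step 10 deliver 2→0: 0={foll,t=1,log=r}
step 11 deliver 0→2: —

r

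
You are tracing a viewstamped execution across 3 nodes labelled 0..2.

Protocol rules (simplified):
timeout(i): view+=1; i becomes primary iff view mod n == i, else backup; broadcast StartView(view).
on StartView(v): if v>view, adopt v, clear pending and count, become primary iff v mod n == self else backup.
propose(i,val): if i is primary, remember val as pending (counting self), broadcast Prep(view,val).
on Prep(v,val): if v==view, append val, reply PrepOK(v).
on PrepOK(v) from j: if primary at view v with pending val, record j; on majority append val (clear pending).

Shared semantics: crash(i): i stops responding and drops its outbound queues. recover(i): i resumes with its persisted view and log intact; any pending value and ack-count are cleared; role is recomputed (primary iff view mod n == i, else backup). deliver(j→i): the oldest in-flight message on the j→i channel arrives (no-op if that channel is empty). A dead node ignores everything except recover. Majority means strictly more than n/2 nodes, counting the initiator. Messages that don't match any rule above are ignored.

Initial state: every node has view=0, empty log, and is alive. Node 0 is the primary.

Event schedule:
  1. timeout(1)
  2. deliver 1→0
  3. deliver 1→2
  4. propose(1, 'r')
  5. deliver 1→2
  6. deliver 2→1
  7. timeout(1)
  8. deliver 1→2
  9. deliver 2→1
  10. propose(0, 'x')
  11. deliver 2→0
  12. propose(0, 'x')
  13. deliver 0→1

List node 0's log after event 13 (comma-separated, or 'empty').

1. timeout(1):  <1:prim v1 ->
2. deliver 1→0:  <0:back v1 ->
3. deliver 1→2:  <2:back v1 ->
4. propose(1,'r'):  nop
5. deliver 1→2:  <2:back v1 r>
6. deliver 2→1:  <1:prim v1 r>
7. timeout(1):  <1:back v2 r>
8. deliver 1→2:  <2:prim v2 r>
9. deliver 2→1:  nop
10. propose(0,'x'):  nop
11. deliver 2→0:  nop
12. propose(0,'x'):  nop
13. deliver 0→1:  nop

empty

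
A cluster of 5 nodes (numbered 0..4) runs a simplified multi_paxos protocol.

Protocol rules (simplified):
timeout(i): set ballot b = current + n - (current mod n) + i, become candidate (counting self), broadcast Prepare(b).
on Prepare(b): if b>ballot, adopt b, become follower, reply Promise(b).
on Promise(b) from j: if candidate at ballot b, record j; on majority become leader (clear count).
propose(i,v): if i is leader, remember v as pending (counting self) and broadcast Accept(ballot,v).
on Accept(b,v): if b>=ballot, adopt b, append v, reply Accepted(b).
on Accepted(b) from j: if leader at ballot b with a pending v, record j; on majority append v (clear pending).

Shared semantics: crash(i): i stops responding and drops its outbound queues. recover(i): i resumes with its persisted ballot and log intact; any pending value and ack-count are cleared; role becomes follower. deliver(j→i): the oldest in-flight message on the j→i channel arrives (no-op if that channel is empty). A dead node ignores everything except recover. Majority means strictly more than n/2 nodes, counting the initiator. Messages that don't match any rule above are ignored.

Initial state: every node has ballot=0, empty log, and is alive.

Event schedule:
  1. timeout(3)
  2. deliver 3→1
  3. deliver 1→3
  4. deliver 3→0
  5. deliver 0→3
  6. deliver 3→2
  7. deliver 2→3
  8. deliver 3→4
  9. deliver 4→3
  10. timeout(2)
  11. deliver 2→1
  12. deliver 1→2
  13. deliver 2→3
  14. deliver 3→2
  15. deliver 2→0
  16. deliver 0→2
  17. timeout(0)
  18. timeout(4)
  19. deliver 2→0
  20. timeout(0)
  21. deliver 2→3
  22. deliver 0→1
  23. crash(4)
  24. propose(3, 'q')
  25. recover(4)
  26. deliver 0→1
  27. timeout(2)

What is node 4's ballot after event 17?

after 1 — timeout(3): n3:cand/b8/[-]
after 2 — deliver 3→1: n1:foll/b8/[-]
after 3 — deliver 1→3: ·
after 4 — deliver 3→0: n0:foll/b8/[-]
after 5 — deliver 0→3: n3:lead/b8/[-]
after 6 — deliver 3→2: n2:foll/b8/[-]
after 7 — deliver 2→3: ·
after 8 — deliver 3→4: n4:foll/b8/[-]
after 9 — deliver 4→3: ·
after 10 — timeout(2): n2:cand/b12/[-]
after 11 — deliver 2→1: n1:foll/b12/[-]
after 12 — deliver 1→2: ·
after 13 — deliver 2→3: n3:foll/b12/[-]
after 14 — deliver 3→2: n2:lead/b12/[-]
after 15 — deliver 2→0: n0:foll/b12/[-]
after 16 — deliver 0→2: ·
after 17 — timeout(0): n0:cand/b15/[-]

8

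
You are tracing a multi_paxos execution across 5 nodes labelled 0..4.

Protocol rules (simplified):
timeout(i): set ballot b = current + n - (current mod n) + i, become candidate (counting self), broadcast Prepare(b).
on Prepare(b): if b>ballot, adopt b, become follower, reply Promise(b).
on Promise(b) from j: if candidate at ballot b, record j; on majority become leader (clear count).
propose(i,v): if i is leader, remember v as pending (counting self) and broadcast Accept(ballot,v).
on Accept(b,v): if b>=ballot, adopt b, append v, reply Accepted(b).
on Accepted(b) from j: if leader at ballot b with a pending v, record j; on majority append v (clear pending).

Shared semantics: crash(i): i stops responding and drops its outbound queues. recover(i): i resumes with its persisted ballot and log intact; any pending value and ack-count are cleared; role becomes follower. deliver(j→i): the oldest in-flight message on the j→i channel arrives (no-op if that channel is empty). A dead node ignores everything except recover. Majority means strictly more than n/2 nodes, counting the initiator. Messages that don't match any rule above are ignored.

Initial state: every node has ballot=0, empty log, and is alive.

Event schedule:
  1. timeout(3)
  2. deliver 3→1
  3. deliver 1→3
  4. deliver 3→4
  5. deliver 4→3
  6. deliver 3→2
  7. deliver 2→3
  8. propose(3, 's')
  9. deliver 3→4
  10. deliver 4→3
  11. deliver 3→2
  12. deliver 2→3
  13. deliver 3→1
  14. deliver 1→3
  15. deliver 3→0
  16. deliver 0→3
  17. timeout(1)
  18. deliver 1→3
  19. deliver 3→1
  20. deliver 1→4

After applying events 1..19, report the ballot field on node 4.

8

1. timeout(3):  <3:cand b8 ->
2. deliver 3→1:  <1:foll b8 ->
3. deliver 1→3:  nop
4. deliver 3→4:  <4:foll b8 ->
5. deliver 4→3:  <3:lead b8 ->
6. deliver 3→2:  <2:foll b8 ->
7. deliver 2→3:  nop
8. propose(3,'s'):  nop
9. deliver 3→4:  <4:foll b8 s>
10. deliver 4→3:  nop
11. deliver 3→2:  <2:foll b8 s>
12. deliver 2→3:  <3:lead b8 s>
13. deliver 3→1:  <1:foll b8 s>
14. deliver 1→3:  nop
15. deliver 3→0:  <0:foll b8 ->
16. deliver 0→3:  nop
17. timeout(1):  <1:cand b11 s>
18. deliver 1→3:  <3:foll b11 s>
19. deliver 3→1:  nop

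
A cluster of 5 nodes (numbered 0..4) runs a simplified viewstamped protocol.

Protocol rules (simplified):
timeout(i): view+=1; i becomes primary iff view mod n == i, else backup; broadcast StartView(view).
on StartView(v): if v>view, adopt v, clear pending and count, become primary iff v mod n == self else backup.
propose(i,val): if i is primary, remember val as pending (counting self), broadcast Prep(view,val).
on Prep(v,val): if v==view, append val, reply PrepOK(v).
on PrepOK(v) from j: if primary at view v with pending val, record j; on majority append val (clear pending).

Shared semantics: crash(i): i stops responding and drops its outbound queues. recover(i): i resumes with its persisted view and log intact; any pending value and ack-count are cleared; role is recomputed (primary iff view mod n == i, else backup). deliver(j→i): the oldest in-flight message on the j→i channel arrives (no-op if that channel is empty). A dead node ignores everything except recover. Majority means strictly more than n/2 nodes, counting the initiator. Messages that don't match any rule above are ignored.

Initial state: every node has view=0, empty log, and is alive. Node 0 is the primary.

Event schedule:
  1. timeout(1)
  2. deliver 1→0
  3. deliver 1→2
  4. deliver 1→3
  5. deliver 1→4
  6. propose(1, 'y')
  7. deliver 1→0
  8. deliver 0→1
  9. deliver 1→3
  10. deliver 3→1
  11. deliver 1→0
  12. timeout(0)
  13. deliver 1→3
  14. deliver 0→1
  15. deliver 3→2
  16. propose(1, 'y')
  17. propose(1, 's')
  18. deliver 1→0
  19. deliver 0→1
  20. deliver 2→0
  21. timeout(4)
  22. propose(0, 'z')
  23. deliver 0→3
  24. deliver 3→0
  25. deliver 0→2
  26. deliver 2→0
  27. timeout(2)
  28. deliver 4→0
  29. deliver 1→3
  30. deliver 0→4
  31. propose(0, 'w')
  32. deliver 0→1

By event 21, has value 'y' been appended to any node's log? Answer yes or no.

yes

step 1 timeout(1): 1={prim,v=1,log=-}
step 2 deliver 1→0: 0={back,v=1,log=-}
step 3 deliver 1→2: 2={back,v=1,log=-}
step 4 deliver 1→3: 3={back,v=1,log=-}
step 5 deliver 1→4: 4={back,v=1,log=-}
step 6 propose(1,'y'): —
step 7 deliver 1→0: 0={back,v=1,log=y}
step 8 deliver 0→1: —
step 9 deliver 1→3: 3={back,v=1,log=y}
step 10 deliver 3→1: 1={prim,v=1,log=y}
step 11 deliver 1→0: —
step 12 timeout(0): 0={back,v=2,log=y}
step 13 deliver 1→3: —
step 14 deliver 0→1: 1={back,v=2,log=y}
step 15 deliver 3→2: —
step 16 propose(1,'y'): —
step 17 propose(1,'s'): —
step 18 deliver 1→0: —
step 19 deliver 0→1: —
step 20 deliver 2→0: —
step 21 timeout(4): 4={back,v=2,log=-}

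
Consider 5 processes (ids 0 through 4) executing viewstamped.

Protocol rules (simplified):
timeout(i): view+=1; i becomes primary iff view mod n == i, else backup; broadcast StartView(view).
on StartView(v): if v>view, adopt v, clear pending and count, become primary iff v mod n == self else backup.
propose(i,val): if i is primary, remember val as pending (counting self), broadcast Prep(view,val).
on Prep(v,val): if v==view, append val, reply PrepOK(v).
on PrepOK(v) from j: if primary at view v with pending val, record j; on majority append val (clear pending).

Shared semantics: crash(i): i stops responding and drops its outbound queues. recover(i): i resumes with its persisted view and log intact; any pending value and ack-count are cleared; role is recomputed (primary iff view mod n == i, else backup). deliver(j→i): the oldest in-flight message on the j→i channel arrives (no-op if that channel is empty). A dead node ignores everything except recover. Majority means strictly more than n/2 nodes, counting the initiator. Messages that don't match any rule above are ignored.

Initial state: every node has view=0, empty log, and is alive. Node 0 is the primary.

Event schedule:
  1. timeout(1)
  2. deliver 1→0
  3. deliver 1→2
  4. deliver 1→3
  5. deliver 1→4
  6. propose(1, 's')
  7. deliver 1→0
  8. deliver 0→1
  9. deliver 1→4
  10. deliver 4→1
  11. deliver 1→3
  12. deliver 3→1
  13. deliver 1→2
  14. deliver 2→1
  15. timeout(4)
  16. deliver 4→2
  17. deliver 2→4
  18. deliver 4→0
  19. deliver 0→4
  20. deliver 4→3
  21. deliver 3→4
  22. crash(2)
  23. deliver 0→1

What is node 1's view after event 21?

step 1 timeout(1): 1={prim,v=1,log=-}
step 2 deliver 1→0: 0={back,v=1,log=-}
step 3 deliver 1→2: 2={back,v=1,log=-}
step 4 deliver 1→3: 3={back,v=1,log=-}
step 5 deliver 1→4: 4={back,v=1,log=-}
step 6 propose(1,'s'): —
step 7 deliver 1→0: 0={back,v=1,log=s}
step 8 deliver 0→1: —
step 9 deliver 1→4: 4={back,v=1,log=s}
step 10 deliver 4→1: 1={prim,v=1,log=s}
step 11 deliver 1→3: 3={back,v=1,log=s}
step 12 deliver 3→1: —
step 13 deliver 1→2: 2={back,v=1,log=s}
step 14 deliver 2→1: —
step 15 timeout(4): 4={back,v=2,log=s}
step 16 deliver 4→2: 2={prim,v=2,log=s}
step 17 deliver 2→4: —
step 18 deliver 4→0: 0={back,v=2,log=s}
step 19 deliver 0→4: —
step 20 deliver 4→3: 3={back,v=2,log=s}
step 21 deliver 3→4: —

1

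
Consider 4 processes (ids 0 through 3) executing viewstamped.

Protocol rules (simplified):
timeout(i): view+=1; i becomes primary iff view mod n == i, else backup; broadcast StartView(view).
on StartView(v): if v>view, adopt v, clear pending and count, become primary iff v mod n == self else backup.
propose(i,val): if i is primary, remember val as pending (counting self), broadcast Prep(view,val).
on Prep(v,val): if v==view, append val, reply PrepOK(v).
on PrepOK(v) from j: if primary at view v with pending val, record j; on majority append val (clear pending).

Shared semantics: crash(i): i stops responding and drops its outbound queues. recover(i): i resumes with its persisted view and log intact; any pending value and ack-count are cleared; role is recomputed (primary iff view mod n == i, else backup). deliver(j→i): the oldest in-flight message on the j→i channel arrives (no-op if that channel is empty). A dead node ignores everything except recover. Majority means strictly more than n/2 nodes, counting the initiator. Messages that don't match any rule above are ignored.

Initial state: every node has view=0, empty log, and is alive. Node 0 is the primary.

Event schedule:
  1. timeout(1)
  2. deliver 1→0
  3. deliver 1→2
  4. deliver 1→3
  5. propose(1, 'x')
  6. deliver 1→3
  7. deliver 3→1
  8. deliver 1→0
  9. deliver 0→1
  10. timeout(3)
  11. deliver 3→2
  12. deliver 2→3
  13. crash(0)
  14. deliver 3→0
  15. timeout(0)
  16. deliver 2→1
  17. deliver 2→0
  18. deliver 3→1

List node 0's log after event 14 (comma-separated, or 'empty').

1. timeout(1):  <1:prim v1 ->
2. deliver 1→0:  <0:back v1 ->
3. deliver 1→2:  <2:back v1 ->
4. deliver 1→3:  <3:back v1 ->
5. propose(1,'x'):  nop
6. deliver 1→3:  <3:back v1 x>
7. deliver 3→1:  nop
8. deliver 1→0:  <0:back v1 x>
9. deliver 0→1:  <1:prim v1 x>
10. timeout(3):  <3:back v2 x>
11. deliver 3→2:  <2:prim v2 ->
12. deliver 2→3:  nop
13. crash(0):  <0:✗back v1 x>
14. deliver 3→0:  nop

x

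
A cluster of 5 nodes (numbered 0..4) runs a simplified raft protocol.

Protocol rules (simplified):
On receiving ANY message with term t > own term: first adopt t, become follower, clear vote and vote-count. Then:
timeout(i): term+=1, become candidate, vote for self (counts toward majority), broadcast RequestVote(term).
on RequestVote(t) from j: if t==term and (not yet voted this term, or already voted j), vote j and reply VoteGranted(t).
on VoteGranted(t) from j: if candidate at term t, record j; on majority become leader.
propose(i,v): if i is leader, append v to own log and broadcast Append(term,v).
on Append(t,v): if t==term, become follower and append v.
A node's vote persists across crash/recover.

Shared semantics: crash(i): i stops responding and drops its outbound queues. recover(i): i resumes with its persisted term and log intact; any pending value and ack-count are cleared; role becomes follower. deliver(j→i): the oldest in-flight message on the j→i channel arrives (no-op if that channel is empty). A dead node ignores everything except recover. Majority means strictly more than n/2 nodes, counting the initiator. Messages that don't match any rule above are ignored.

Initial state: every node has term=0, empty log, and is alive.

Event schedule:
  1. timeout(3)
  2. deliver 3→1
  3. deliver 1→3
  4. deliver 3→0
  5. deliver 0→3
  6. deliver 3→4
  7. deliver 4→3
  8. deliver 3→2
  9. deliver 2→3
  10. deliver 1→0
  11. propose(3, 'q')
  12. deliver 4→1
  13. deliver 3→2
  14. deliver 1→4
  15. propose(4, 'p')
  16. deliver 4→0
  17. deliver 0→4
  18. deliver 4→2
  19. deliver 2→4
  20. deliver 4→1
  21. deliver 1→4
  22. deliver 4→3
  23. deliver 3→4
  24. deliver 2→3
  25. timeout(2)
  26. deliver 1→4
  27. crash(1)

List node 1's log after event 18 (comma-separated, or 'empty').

1. timeout(3):  <3:cand t1 ->
2. deliver 3→1:  <1:foll t1 ->
3. deliver 1→3:  nop
4. deliver 3→0:  <0:foll t1 ->
5. deliver 0→3:  <3:lead t1 ->
6. deliver 3→4:  <4:foll t1 ->
7. deliver 4→3:  nop
8. deliver 3→2:  <2:foll t1 ->
9. deliver 2→3:  nop
10. deliver 1→0:  nop
11. propose(3,'q'):  <3:lead t1 q>
12. deliver 4→1:  nop
13. deliver 3→2:  <2:foll t1 q>
14. deliver 1→4:  nop
15. propose(4,'p'):  nop
16. deliver 4→0:  nop
17. deliver 0→4:  nop
18. deliver 4→2:  nop

empty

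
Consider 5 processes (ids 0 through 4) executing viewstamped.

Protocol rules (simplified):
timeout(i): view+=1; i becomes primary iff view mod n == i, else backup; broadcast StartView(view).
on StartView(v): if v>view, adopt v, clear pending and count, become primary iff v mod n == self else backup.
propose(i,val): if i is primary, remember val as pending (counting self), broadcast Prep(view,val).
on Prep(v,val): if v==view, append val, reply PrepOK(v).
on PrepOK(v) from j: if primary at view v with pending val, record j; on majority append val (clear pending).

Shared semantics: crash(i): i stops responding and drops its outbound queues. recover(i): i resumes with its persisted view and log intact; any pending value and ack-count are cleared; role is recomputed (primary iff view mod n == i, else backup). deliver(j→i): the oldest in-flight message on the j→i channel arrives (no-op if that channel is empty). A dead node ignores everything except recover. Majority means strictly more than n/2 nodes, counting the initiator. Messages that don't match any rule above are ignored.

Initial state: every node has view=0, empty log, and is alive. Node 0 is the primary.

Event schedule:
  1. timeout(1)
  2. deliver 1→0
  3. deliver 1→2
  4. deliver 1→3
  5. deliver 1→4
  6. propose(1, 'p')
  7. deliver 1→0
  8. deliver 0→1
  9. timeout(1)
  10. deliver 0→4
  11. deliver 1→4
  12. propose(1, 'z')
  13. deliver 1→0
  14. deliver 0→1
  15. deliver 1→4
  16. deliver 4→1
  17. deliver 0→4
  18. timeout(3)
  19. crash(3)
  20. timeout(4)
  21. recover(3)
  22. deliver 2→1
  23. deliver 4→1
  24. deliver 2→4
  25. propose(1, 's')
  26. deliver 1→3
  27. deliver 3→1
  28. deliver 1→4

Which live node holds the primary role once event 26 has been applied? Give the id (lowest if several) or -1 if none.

-1

e1 timeout(1): 1[prim,v=1,-]
e2 deliver 1→0: 0[back,v=1,-]
e3 deliver 1→2: 2[back,v=1,-]
e4 deliver 1→3: 3[back,v=1,-]
e5 deliver 1→4: 4[back,v=1,-]
e6 propose(1,'p'): ·
e7 deliver 1→0: 0[back,v=1,p]
e8 deliver 0→1: ·
e9 timeout(1): 1[back,v=2,-]
e10 deliver 0→4: ·
e11 deliver 1→4: 4[back,v=1,p]
e12 propose(1,'z'): ·
e13 deliver 1→0: 0[back,v=2,p]
e14 deliver 0→1: ·
e15 deliver 1→4: 4[back,v=2,p]
e16 deliver 4→1: ·
e17 deliver 0→4: ·
e18 timeout(3): 3[back,v=2,-]
e19 crash(3): 3[✗back,v=2,-]
e20 timeout(4): 4[back,v=3,p]
e21 recover(3): 3[back,v=2,-]
e22 deliver 2→1: ·
e23 deliver 4→1: 1[back,v=3,-]
e24 deliver 2→4: ·
e25 propose(1,'s'): ·
e26 deliver 1→3: ·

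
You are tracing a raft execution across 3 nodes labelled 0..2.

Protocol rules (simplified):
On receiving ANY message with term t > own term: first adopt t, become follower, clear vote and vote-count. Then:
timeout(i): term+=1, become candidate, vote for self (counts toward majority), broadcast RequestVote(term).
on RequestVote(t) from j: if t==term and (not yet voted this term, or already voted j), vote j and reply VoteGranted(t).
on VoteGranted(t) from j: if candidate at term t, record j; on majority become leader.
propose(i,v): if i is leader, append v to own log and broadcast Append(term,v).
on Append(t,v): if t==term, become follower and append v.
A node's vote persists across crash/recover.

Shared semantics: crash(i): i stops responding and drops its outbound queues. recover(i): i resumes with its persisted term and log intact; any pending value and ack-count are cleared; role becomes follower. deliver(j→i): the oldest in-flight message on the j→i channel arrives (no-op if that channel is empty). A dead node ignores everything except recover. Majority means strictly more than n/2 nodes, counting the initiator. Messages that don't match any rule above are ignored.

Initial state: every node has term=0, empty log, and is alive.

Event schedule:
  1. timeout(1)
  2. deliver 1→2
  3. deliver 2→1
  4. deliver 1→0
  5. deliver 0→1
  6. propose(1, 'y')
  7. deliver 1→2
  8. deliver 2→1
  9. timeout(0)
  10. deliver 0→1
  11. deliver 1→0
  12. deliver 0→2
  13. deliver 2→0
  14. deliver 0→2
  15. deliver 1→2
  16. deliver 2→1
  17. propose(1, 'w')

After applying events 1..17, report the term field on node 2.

1. timeout(1):  <1:cand t1 ->
2. deliver 1→2:  <2:foll t1 ->
3. deliver 2→1:  <1:lead t1 ->
4. deliver 1→0:  <0:foll t1 ->
5. deliver 0→1:  nop
6. propose(1,'y'):  <1:lead t1 y>
7. deliver 1→2:  <2:foll t1 y>
8. deliver 2→1:  nop
9. timeout(0):  <0:cand t2 ->
10. deliver 0→1:  <1:foll t2 y>
11. deliver 1→0:  nop
12. deliver 0→2:  <2:foll t2 y>
13. deliver 2→0:  <0:lead t2 ->
14. deliver 0→2:  nop
15. deliver 1→2:  nop
16. deliver 2→1:  nop
17. propose(1,'w'):  nop

2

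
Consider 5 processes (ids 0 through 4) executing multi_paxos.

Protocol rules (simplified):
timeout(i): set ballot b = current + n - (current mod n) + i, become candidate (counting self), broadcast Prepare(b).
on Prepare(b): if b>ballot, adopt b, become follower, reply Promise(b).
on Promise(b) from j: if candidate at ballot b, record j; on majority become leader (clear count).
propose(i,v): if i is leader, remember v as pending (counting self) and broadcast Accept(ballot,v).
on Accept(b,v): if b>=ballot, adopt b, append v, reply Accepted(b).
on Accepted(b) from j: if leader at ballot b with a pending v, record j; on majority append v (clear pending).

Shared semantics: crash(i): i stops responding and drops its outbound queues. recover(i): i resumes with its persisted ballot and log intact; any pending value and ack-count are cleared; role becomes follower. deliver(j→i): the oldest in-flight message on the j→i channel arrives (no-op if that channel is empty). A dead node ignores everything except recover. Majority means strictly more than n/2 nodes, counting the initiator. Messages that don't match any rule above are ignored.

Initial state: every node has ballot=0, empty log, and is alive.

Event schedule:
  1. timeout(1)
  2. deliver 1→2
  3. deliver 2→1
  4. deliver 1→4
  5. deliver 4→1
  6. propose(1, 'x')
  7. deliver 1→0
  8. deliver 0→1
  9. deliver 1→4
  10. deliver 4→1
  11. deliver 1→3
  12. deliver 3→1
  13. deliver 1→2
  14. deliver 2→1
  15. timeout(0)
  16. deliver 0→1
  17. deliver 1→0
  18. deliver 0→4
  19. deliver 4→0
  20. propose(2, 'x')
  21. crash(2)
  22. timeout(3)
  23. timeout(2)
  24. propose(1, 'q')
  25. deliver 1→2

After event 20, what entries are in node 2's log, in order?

after 1 — timeout(1): n1:cand/b6/[-]
after 2 — deliver 1→2: n2:foll/b6/[-]
after 3 — deliver 2→1: ·
after 4 — deliver 1→4: n4:foll/b6/[-]
after 5 — deliver 4→1: n1:lead/b6/[-]
after 6 — propose(1,'x'): ·
after 7 — deliver 1→0: n0:foll/b6/[-]
after 8 — deliver 0→1: ·
after 9 — deliver 1→4: n4:foll/b6/[x]
after 10 — deliver 4→1: ·
after 11 — deliver 1→3: n3:foll/b6/[-]
after 12 — deliver 3→1: ·
after 13 — deliver 1→2: n2:foll/b6/[x]
after 14 — deliver 2→1: n1:lead/b6/[x]
after 15 — timeout(0): n0:cand/b10/[-]
after 16 — deliver 0→1: n1:foll/b10/[x]
after 17 — deliver 1→0: ·
after 18 — deliver 0→4: n4:foll/b10/[x]
after 19 — deliver 4→0: ·
after 20 — propose(2,'x'): ·

x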